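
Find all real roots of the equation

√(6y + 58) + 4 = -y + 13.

Isolate the radical: √(6y + 58) = -y + 9.
Square both sides: 6y + 58 = (-y + 9)².
Expand and rearrange: y² - 24y + 23 = 0.
Solving gives y = 23 or y = 1.
Check each candidate in the original equation:
  y = 23: √(196) = 14, while -y + 9 = -14 — extraneous.
  y = 1: √(64) = 8, while -y + 9 = 8 — valid.

y = 1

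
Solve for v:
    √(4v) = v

v = 0 or v = 4

Square both sides: 4v = (v)².
Expand and rearrange: v² - 4v = 0.
Solving gives v = 4 or v = 0.
Check each candidate in the original equation:
  v = 4: √(16) = 4, while v = 4 — valid.
  v = 0: √(0) = 0, while v = 0 — valid.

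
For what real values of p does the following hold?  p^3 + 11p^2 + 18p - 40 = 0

Possible rational roots are divisors of -40. Testing p = -4 gives 0, so (p + 4) is a factor.
Divide: p^3 + 11p^2 + 18p - 40 = (p + 4)(p^2 + 7p - 10).
Apply the quadratic formula to p^2 + 7p - 10 = 0: p = (-7 +/- sqrt(89))/2, i.e. p ~= 1.217 or p ~= -8.217.

p = -8.217 or p = -4 or p = 1.217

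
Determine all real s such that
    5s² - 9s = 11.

s = -0.8349 or s = 2.6349

Rearrange to standard form: 5s² - 9s - 11 = 0.
Discriminant: (-9)² − 4·5·(-11) = 301.
Quadratic formula: s = (9 ± √301) / 10.
So s = 9/10 + √(301)/10 ≈ 2.6349 or s = 9/10 - √(301)/10 ≈ -0.8349.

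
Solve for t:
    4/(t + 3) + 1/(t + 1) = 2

Multiply both sides by (t + 3)(t + 1):
4(t + 1) + (t + 3) = 2(t + 3)(t + 1).
Expand and collect terms: 2t^2 + 3t - 1 = 0.
By the quadratic formula, t = (-3 +/- sqrt(17)) / 4, so t ~= 0.2808 or t ~= -1.7808.
Neither value makes a denominator zero (t != -3, t != -1), so both are valid.

t = -1.7808 or t = 0.2808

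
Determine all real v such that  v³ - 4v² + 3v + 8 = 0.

Possible rational roots are divisors of 8. Testing v = -1 gives 0, so (v + 1) is a factor.
Divide: v³ - 4v² + 3v + 8 = (v + 1)(v² - 5v + 8).
The quadratic v² - 5v + 8 has discriminant -7 < 0, so no further real roots.

v = -1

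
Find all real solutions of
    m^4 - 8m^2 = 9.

m = -3 or m = 3

Let u = m^2. The equation becomes u^2 - 8u - 9 = 0.
Factor: (u - 9)(u + 1) = 0, so u = 9 or u = -1.
m^2 = 9 gives m = +/-3.
m^2 = -1 < 0 has no real solution.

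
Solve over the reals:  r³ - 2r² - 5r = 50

Rearrange: r³ - 2r² - 5r - 50 = 0.
Possible rational roots are divisors of -50. Testing r = 5 gives 0, so (r - 5) is a factor.
Divide: r³ - 2r² - 5r - 50 = (r - 5)(r² + 3r + 10).
The quadratic r² + 3r + 10 has discriminant -31 < 0, so no further real roots.

r = 5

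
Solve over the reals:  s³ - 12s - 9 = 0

Possible rational roots are divisors of -9. Testing s = -3 gives 0, so (s + 3) is a factor.
Divide: s³ - 12s - 9 = (s + 3)(s² - 3s - 3).
Apply the quadratic formula to s² - 3s - 3 = 0: s = (3 ± √21)/2, i.e. s ≈ 3.7913 or s ≈ -0.7913.

s = -3 or s = -0.7913 or s = 3.7913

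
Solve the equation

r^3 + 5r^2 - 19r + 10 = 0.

Possible rational roots are divisors of 10. Testing r = 2 gives 0, so (r - 2) is a factor.
Divide: r^3 + 5r^2 - 19r + 10 = (r - 2)(r^2 + 7r - 5).
Apply the quadratic formula to r^2 + 7r - 5 = 0: r = (-7 +/- sqrt(69))/2, i.e. r ~= 0.6533 or r ~= -7.6533.

r = -7.6533 or r = 0.6533 or r = 2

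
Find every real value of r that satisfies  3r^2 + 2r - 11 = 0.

r = -2.277 or r = 1.6103

Discriminant: (2)^2 - 4*3*(-11) = 136.
Quadratic formula: r = (-2 +/- sqrt(136)) / 6.
So r = -1/3 + sqrt(34)/3 ~= 1.6103 or r = -sqrt(34)/3 - 1/3 ~= -2.277.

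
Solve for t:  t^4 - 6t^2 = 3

t = -2.5425 or t = 2.5425

Let u = t^2. The equation becomes u^2 - 6u - 3 = 0.
By the quadratic formula, u = 3 + 2*sqrt(3) or u = 3 - 2*sqrt(3).
t^2 = 3 + 2*sqrt(3) gives t = +/-sqrt(3 + 2*sqrt(3)) ~= +/-2.5425.
t^2 = 3 - 2*sqrt(3) < 0 has no real solution.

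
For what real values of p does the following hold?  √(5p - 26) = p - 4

p = 6 or p = 7

Square both sides: 5p - 26 = (p - 4)².
Expand and rearrange: p² - 13p + 42 = 0.
Solving gives p = 7 or p = 6.
Check each candidate in the original equation:
  p = 7: √(9) = 3, while p - 4 = 3 — valid.
  p = 6: √(4) = 2, while p - 4 = 2 — valid.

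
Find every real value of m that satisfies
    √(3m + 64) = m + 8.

m = 0

Square both sides: 3m + 64 = (m + 8)².
Expand and rearrange: m² + 13m = 0.
Solving gives m = 0 or m = -13.
Check each candidate in the original equation:
  m = 0: √(64) = 8, while m + 8 = 8 — valid.
  m = -13: √(25) = 5, while m + 8 = -5 — extraneous.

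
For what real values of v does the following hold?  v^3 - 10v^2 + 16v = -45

v = -1.4051 or v = 5 or v = 6.4051

Rearrange: v^3 - 10v^2 + 16v + 45 = 0.
Possible rational roots are divisors of 45. Testing v = 5 gives 0, so (v - 5) is a factor.
Divide: v^3 - 10v^2 + 16v + 45 = (v - 5)(v^2 - 5v - 9).
Apply the quadratic formula to v^2 - 5v - 9 = 0: v = (5 +/- sqrt(61))/2, i.e. v ~= 6.4051 or v ~= -1.4051.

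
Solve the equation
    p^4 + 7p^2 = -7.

Let u = p^2. The equation becomes u^2 + 7u + 7 = 0.
By the quadratic formula, u = -7/2 + sqrt(21)/2 or u = -7/2 - sqrt(21)/2.
p^2 = -7/2 + sqrt(21)/2 < 0 has no real solution.
p^2 = -7/2 - sqrt(21)/2 < 0 has no real solution.

No real solutions.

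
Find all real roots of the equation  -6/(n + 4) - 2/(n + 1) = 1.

Multiply both sides by (n + 4)(n + 1):
-6(n + 1) - 2(n + 4) = (n + 4)(n + 1).
Expand and collect terms: n^2 + 13n + 18 = 0.
By the quadratic formula, n = (-13 +/- sqrt(97)) / 2, so n ~= -1.5756 or n ~= -11.4244.
Neither value makes a denominator zero (n != -4, n != -1), so both are valid.

n = -11.4244 or n = -1.5756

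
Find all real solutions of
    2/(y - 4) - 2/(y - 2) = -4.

Multiply both sides by (y - 4)(y - 2):
2(y - 2) - 2(y - 4) = -4(y - 4)(y - 2).
Expand and collect terms: -4y² + 24y - 36 = 0.
This has the repeated root y = 3.
Neither value makes a denominator zero (y ≠ 4, y ≠ 2), so both are valid.

y = 3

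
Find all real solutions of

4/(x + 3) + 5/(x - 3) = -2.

x = -5.7944 or x = 1.2944

Multiply both sides by (x + 3)(x - 3):
4(x - 3) + 5(x + 3) = -2(x + 3)(x - 3).
Expand and collect terms: -2x² - 9x + 15 = 0.
By the quadratic formula, x = (9 ± √201) / -4, so x ≈ -5.7944 or x ≈ 1.2944.
Neither value makes a denominator zero (x ≠ -3, x ≠ 3), so both are valid.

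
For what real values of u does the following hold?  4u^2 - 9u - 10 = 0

u = -0.8155 or u = 3.0655

Discriminant: (-9)^2 - 4*4*(-10) = 241.
Quadratic formula: u = (9 +/- sqrt(241)) / 8.
So u = 9/8 + sqrt(241)/8 ~= 3.0655 or u = 9/8 - sqrt(241)/8 ~= -0.8155.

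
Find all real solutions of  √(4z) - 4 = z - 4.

Isolate the radical: √(4z) = z.
Square both sides: 4z = (z)².
Expand and rearrange: z² - 4z = 0.
Solving gives z = 4 or z = 0.
Check each candidate in the original equation:
  z = 4: √(16) = 4, while z = 4 — valid.
  z = 0: √(0) = 0, while z = 0 — valid.

z = 0 or z = 4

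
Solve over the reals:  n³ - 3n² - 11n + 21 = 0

n = -3 or n = 1.5858 or n = 4.4142

Possible rational roots are divisors of 21. Testing n = -3 gives 0, so (n + 3) is a factor.
Divide: n³ - 3n² - 11n + 21 = (n + 3)(n² - 6n + 7).
Apply the quadratic formula to n² - 6n + 7 = 0: n = (6 ± √8)/2, i.e. n ≈ 4.4142 or n ≈ 1.5858.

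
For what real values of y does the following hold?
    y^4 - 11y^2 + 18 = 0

y = -3 or y = -1.4142 or y = 1.4142 or y = 3

Let u = y^2. The equation becomes u^2 - 11u + 18 = 0.
Factor: (u - 2)(u - 9) = 0, so u = 2 or u = 9.
y^2 = 2 gives y = +/-sqrt(2) ~= +/-1.4142.
y^2 = 9 gives y = +/-3.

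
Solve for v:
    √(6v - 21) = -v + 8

v = 5

Square both sides: 6v - 21 = (-v + 8)².
Expand and rearrange: v² - 22v + 85 = 0.
Solving gives v = 17 or v = 5.
Check each candidate in the original equation:
  v = 17: √(81) = 9, while -v + 8 = -9 — extraneous.
  v = 5: √(9) = 3, while -v + 8 = 3 — valid.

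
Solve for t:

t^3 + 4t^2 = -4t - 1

Rearrange: t^3 + 4t^2 + 4t + 1 = 0.
Possible rational roots are divisors of 1. Testing t = -1 gives 0, so (t + 1) is a factor.
Divide: t^3 + 4t^2 + 4t + 1 = (t + 1)(t^2 + 3t + 1).
Apply the quadratic formula to t^2 + 3t + 1 = 0: t = (-3 +/- sqrt(5))/2, i.e. t ~= -0.382 or t ~= -2.618.

t = -2.618 or t = -1 or t = -0.382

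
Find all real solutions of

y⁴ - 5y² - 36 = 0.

Let u = y². The equation becomes u² - 5u - 36 = 0.
Factor: (u - 9)(u + 4) = 0, so u = 9 or u = -4.
y² = 9 gives y = ±3.
y² = -4 < 0 has no real solution.

y = -3 or y = 3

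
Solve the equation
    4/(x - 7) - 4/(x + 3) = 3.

x = -4.1914 or x = 8.1914

Multiply both sides by (x - 7)(x + 3):
4(x + 3) - 4(x - 7) = 3(x - 7)(x + 3).
Expand and collect terms: 3x² - 12x - 103 = 0.
By the quadratic formula, x = (12 ± √1380) / 6, so x ≈ 8.1914 or x ≈ -4.1914.
Neither value makes a denominator zero (x ≠ 7, x ≠ -3), so both are valid.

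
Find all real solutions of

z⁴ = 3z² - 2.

z = -1.4142 or z = -1 or z = 1 or z = 1.4142

Let u = z². The equation becomes u² - 3u + 2 = 0.
Factor: (u - 1)(u - 2) = 0, so u = 1 or u = 2.
z² = 1 gives z = ±1.
z² = 2 gives z = ±√(2) ≈ ±1.4142.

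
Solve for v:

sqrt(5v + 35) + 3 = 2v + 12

v = -2

Isolate the radical: sqrt(5v + 35) = 2v + 9.
Square both sides: 5v + 35 = (2v + 9)^2.
Expand and rearrange: 4v^2 + 31v + 46 = 0.
Solving gives v = -2 or v = -5.75.
Check each candidate in the original equation:
  v = -2: sqrt(25) = 5, while 2v + 9 = 5 — valid.
  v = -5.75: sqrt(6.25) = 2.5, while 2v + 9 = -2.5 — extraneous.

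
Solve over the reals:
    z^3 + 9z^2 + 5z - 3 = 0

Possible rational roots are divisors of -3. Testing z = -1 gives 0, so (z + 1) is a factor.
Divide: z^3 + 9z^2 + 5z - 3 = (z + 1)(z^2 + 8z - 3).
Apply the quadratic formula to z^2 + 8z - 3 = 0: z = (-8 +/- sqrt(76))/2, i.e. z ~= 0.3589 or z ~= -8.3589.

z = -8.3589 or z = -1 or z = 0.3589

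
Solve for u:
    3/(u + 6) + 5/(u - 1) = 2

u = -4.9441 or u = 3.9441

Multiply both sides by (u + 6)(u - 1):
3(u - 1) + 5(u + 6) = 2(u + 6)(u - 1).
Expand and collect terms: 2u^2 + 2u - 39 = 0.
By the quadratic formula, u = (-2 +/- sqrt(316)) / 4, so u ~= 3.9441 or u ~= -4.9441.
Neither value makes a denominator zero (u != -6, u != 1), so both are valid.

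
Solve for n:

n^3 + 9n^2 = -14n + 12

Rearrange: n^3 + 9n^2 + 14n - 12 = 0.
Possible rational roots are divisors of -12. Testing n = -3 gives 0, so (n + 3) is a factor.
Divide: n^3 + 9n^2 + 14n - 12 = (n + 3)(n^2 + 6n - 4).
Apply the quadratic formula to n^2 + 6n - 4 = 0: n = (-6 +/- sqrt(52))/2, i.e. n ~= 0.6056 or n ~= -6.6056.

n = -6.6056 or n = -3 or n = 0.6056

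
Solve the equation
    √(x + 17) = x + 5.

x = -1

Square both sides: x + 17 = (x + 5)².
Expand and rearrange: x² + 9x + 8 = 0.
Solving gives x = -1 or x = -8.
Check each candidate in the original equation:
  x = -1: √(16) = 4, while x + 5 = 4 — valid.
  x = -8: √(9) = 3, while x + 5 = -3 — extraneous.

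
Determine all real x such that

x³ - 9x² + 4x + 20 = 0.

x = -1.217 or x = 2 or x = 8.217

Possible rational roots are divisors of 20. Testing x = 2 gives 0, so (x - 2) is a factor.
Divide: x³ - 9x² + 4x + 20 = (x - 2)(x² - 7x - 10).
Apply the quadratic formula to x² - 7x - 10 = 0: x = (7 ± √89)/2, i.e. x ≈ 8.217 or x ≈ -1.217.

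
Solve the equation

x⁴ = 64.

Let u = x². The equation becomes u² - 64 = 0.
Factor: (u - 8)(u + 8) = 0, so u = 8 or u = -8.
x² = 8 gives x = ±2·√(2) ≈ ±2.8284.
x² = -8 < 0 has no real solution.

x = -2.8284 or x = 2.8284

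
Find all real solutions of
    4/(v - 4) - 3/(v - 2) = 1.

Multiply both sides by (v - 4)(v - 2):
4(v - 2) - 3(v - 4) = (v - 4)(v - 2).
Expand and collect terms: v^2 - 7v + 4 = 0.
By the quadratic formula, v = (7 +/- sqrt(33)) / 2, so v ~= 6.3723 or v ~= 0.6277.
Neither value makes a denominator zero (v != 4, v != 2), so both are valid.

v = 0.6277 or v = 6.3723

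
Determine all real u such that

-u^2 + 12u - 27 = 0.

u = 3 or u = 9

Factor: -1(u - 9)(u - 3) = 0.
So u = 9 or u = 3.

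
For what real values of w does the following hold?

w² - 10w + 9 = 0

w = 1 or w = 9

Factor: (w - 1)(w - 9) = 0.
So w = 1 or w = 9.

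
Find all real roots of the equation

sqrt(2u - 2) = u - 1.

Square both sides: 2u - 2 = (u - 1)^2.
Expand and rearrange: u^2 - 4u + 3 = 0.
Solving gives u = 3 or u = 1.
Check each candidate in the original equation:
  u = 3: sqrt(4) = 2, while u - 1 = 2 — valid.
  u = 1: sqrt(0) = 0, while u - 1 = 0 — valid.

u = 1 or u = 3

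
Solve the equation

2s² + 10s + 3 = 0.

Discriminant: (10)² − 4·2·3 = 76.
Quadratic formula: s = (-10 ± √76) / 4.
So s = -5/2 + √(19)/2 ≈ -0.3206 or s = -5/2 - √(19)/2 ≈ -4.6794.

s = -4.6794 or s = -0.3206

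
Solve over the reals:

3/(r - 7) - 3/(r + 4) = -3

r = -2.8875 or r = 5.8875

Multiply both sides by (r - 7)(r + 4):
3(r + 4) - 3(r - 7) = -3(r - 7)(r + 4).
Expand and collect terms: -3r² + 9r + 51 = 0.
By the quadratic formula, r = (-9 ± √693) / -6, so r ≈ -2.8875 or r ≈ 5.8875.
Neither value makes a denominator zero (r ≠ 7, r ≠ -4), so both are valid.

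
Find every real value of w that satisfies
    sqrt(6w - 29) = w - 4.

Square both sides: 6w - 29 = (w - 4)^2.
Expand and rearrange: w^2 - 14w + 45 = 0.
Solving gives w = 9 or w = 5.
Check each candidate in the original equation:
  w = 9: sqrt(25) = 5, while w - 4 = 5 — valid.
  w = 5: sqrt(1) = 1, while w - 4 = 1 — valid.

w = 5 or w = 9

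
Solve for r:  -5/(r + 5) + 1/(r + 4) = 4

Multiply both sides by (r + 5)(r + 4):
-5(r + 4) + (r + 5) = 4(r + 5)(r + 4).
Expand and collect terms: 4r² + 40r + 95 = 0.
By the quadratic formula, r = (-40 ± √80) / 8, so r ≈ -3.882 or r ≈ -6.118.
Neither value makes a denominator zero (r ≠ -5, r ≠ -4), so both are valid.

r = -6.118 or r = -3.882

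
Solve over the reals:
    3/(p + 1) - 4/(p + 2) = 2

p = -3.1861 or p = -0.3139

Multiply both sides by (p + 1)(p + 2):
3(p + 2) - 4(p + 1) = 2(p + 1)(p + 2).
Expand and collect terms: 2p² + 7p + 2 = 0.
By the quadratic formula, p = (-7 ± √33) / 4, so p ≈ -0.3139 or p ≈ -3.1861.
Neither value makes a denominator zero (p ≠ -1, p ≠ -2), so both are valid.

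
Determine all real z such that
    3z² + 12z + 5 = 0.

Discriminant: (12)² − 4·3·5 = 84.
Quadratic formula: z = (-12 ± √84) / 6.
So z = -2 + √(21)/3 ≈ -0.4725 or z = -2 - √(21)/3 ≈ -3.5275.

z = -3.5275 or z = -0.4725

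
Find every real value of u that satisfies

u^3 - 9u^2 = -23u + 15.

Rearrange: u^3 - 9u^2 + 23u - 15 = 0.
Possible rational roots are divisors of -15. Testing u = 3 gives 0, so (u - 3) is a factor.
Divide: u^3 - 9u^2 + 23u - 15 = (u - 3)(u^2 - 6u + 5).
Factor the quadratic: u = 5 or u = 1.

u = 1 or u = 3 or u = 5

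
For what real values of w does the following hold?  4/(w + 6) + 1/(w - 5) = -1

Multiply both sides by (w + 6)(w - 5):
4(w - 5) + (w + 6) = -(w + 6)(w - 5).
Expand and collect terms: -w² - 6w + 44 = 0.
By the quadratic formula, w = (6 ± √212) / -2, so w ≈ -10.2801 or w ≈ 4.2801.
Neither value makes a denominator zero (w ≠ -6, w ≠ 5), so both are valid.

w = -10.2801 or w = 4.2801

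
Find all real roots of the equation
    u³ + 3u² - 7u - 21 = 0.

u = -3 or u = -2.6458 or u = 2.6458

Possible rational roots are divisors of -21. Testing u = -3 gives 0, so (u + 3) is a factor.
Divide: u³ + 3u² - 7u - 21 = (u + 3)(u² - 7).
Apply the quadratic formula to u² - 7 = 0: u = (0 ± √28)/2, i.e. u ≈ 2.6458 or u ≈ -2.6458.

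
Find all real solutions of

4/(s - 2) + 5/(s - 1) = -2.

s = -3.1085 or s = 1.6085

Multiply both sides by (s - 2)(s - 1):
4(s - 1) + 5(s - 2) = -2(s - 2)(s - 1).
Expand and collect terms: -2s^2 - 3s + 10 = 0.
By the quadratic formula, s = (3 +/- sqrt(89)) / -4, so s ~= -3.1085 or s ~= 1.6085.
Neither value makes a denominator zero (s != 2, s != 1), so both are valid.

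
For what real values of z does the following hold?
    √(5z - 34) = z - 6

Square both sides: 5z - 34 = (z - 6)².
Expand and rearrange: z² - 17z + 70 = 0.
Solving gives z = 10 or z = 7.
Check each candidate in the original equation:
  z = 10: √(16) = 4, while z - 6 = 4 — valid.
  z = 7: √(1) = 1, while z - 6 = 1 — valid.

z = 7 or z = 10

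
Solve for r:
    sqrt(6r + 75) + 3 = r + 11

Isolate the radical: sqrt(6r + 75) = r + 8.
Square both sides: 6r + 75 = (r + 8)^2.
Expand and rearrange: r^2 + 10r - 11 = 0.
Solving gives r = 1 or r = -11.
Check each candidate in the original equation:
  r = 1: sqrt(81) = 9, while r + 8 = 9 — valid.
  r = -11: sqrt(9) = 3, while r + 8 = -3 — extraneous.

r = 1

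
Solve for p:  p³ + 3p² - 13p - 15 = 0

Possible rational roots are divisors of -15. Testing p = -5 gives 0, so (p + 5) is a factor.
Divide: p³ + 3p² - 13p - 15 = (p + 5)(p² - 2p - 3).
Factor the quadratic: p = 3 or p = -1.

p = -5 or p = -1 or p = 3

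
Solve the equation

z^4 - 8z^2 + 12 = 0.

z = -2.4495 or z = -1.4142 or z = 1.4142 or z = 2.4495

Let u = z^2. The equation becomes u^2 - 8u + 12 = 0.
Factor: (u - 2)(u - 6) = 0, so u = 2 or u = 6.
z^2 = 2 gives z = +/-sqrt(2) ~= +/-1.4142.
z^2 = 6 gives z = +/-sqrt(6) ~= +/-2.4495.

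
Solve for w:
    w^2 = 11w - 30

Bring every term to one side: w^2 - 11w + 30 = 0.
Factor: (w - 5)(w - 6) = 0.
So w = 5 or w = 6.

w = 5 or w = 6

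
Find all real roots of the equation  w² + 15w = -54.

Bring every term to one side: w² + 15w + 54 = 0.
Factor: (w + 9)(w + 6) = 0.
So w = -9 or w = -6.

w = -9 or w = -6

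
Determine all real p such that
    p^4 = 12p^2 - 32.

Let u = p^2. The equation becomes u^2 - 12u + 32 = 0.
Factor: (u - 4)(u - 8) = 0, so u = 4 or u = 8.
p^2 = 4 gives p = +/-2.
p^2 = 8 gives p = +/-2*sqrt(2) ~= +/-2.8284.

p = -2.8284 or p = -2 or p = 2 or p = 2.8284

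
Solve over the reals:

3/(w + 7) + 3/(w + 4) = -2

w = -9.1213 or w = -4.8787

Multiply both sides by (w + 7)(w + 4):
3(w + 4) + 3(w + 7) = -2(w + 7)(w + 4).
Expand and collect terms: -2w² - 28w - 89 = 0.
By the quadratic formula, w = (28 ± √72) / -4, so w ≈ -9.1213 or w ≈ -4.8787.
Neither value makes a denominator zero (w ≠ -7, w ≠ -4), so both are valid.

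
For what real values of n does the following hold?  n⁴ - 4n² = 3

Let u = n². The equation becomes u² - 4u - 3 = 0.
By the quadratic formula, u = 2 + √(7) or u = 2 - √(7).
n² = 2 + √(7) gives n = ±√(2 + √(7)) ≈ ±2.1554.
n² = 2 - √(7) < 0 has no real solution.

n = -2.1554 or n = 2.1554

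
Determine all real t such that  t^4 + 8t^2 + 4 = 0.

No real solutions.

Let u = t^2. The equation becomes u^2 + 8u + 4 = 0.
By the quadratic formula, u = -4 + 2*sqrt(3) or u = -4 - 2*sqrt(3).
t^2 = -4 + 2*sqrt(3) < 0 has no real solution.
t^2 = -4 - 2*sqrt(3) < 0 has no real solution.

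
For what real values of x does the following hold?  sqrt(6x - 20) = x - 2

x = 4 or x = 6

Square both sides: 6x - 20 = (x - 2)^2.
Expand and rearrange: x^2 - 10x + 24 = 0.
Solving gives x = 6 or x = 4.
Check each candidate in the original equation:
  x = 6: sqrt(16) = 4, while x - 2 = 4 — valid.
  x = 4: sqrt(4) = 2, while x - 2 = 2 — valid.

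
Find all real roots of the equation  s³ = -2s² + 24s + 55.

s = -4.618 or s = -2.382 or s = 5

Rearrange: s³ + 2s² - 24s - 55 = 0.
Possible rational roots are divisors of -55. Testing s = 5 gives 0, so (s - 5) is a factor.
Divide: s³ + 2s² - 24s - 55 = (s - 5)(s² + 7s + 11).
Apply the quadratic formula to s² + 7s + 11 = 0: s = (-7 ± √5)/2, i.e. s ≈ -2.382 or s ≈ -4.618.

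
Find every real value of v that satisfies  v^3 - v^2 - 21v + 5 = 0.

v = -4.2361 or v = 0.2361 or v = 5

Possible rational roots are divisors of 5. Testing v = 5 gives 0, so (v - 5) is a factor.
Divide: v^3 - v^2 - 21v + 5 = (v - 5)(v^2 + 4v - 1).
Apply the quadratic formula to v^2 + 4v - 1 = 0: v = (-4 +/- sqrt(20))/2, i.e. v ~= 0.2361 or v ~= -4.2361.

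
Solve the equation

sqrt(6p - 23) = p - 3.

p = 4 or p = 8

Square both sides: 6p - 23 = (p - 3)^2.
Expand and rearrange: p^2 - 12p + 32 = 0.
Solving gives p = 8 or p = 4.
Check each candidate in the original equation:
  p = 8: sqrt(25) = 5, while p - 3 = 5 — valid.
  p = 4: sqrt(1) = 1, while p - 3 = 1 — valid.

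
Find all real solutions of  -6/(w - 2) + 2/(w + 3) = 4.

Multiply both sides by (w - 2)(w + 3):
-6(w + 3) + 2(w - 2) = 4(w - 2)(w + 3).
Expand and collect terms: 4w² + 8w - 2 = 0.
By the quadratic formula, w = (-8 ± √96) / 8, so w ≈ 0.2247 or w ≈ -2.2247.
Neither value makes a denominator zero (w ≠ 2, w ≠ -3), so both are valid.

w = -2.2247 or w = 0.2247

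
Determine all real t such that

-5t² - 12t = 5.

Rearrange to standard form: -5t² - 12t - 5 = 0.
Discriminant: (-12)² − 4·(-5)·(-5) = 44.
Quadratic formula: t = (12 ± √44) / (-10).
So t = -6/5 - √(11)/5 ≈ -1.8633 or t = -6/5 + √(11)/5 ≈ -0.5367.

t = -1.8633 or t = -0.5367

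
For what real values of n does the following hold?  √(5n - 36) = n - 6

n = 8 or n = 9

Square both sides: 5n - 36 = (n - 6)².
Expand and rearrange: n² - 17n + 72 = 0.
Solving gives n = 9 or n = 8.
Check each candidate in the original equation:
  n = 9: √(9) = 3, while n - 6 = 3 — valid.
  n = 8: √(4) = 2, while n - 6 = 2 — valid.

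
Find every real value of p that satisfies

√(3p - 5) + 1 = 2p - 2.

Isolate the radical: √(3p - 5) = 2p - 3.
Square both sides: 3p - 5 = (2p - 3)².
Expand and rearrange: 4p² - 15p + 14 = 0.
Solving gives p = 2 or p = 1.75.
Check each candidate in the original equation:
  p = 2: √(1) = 1, while 2p - 3 = 1 — valid.
  p = 1.75: √(0.25) = 0.5, while 2p - 3 = 0.5 — valid.

p = 1.75 or p = 2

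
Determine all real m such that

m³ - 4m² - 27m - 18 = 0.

Possible rational roots are divisors of -18. Testing m = -3 gives 0, so (m + 3) is a factor.
Divide: m³ - 4m² - 27m - 18 = (m + 3)(m² - 7m - 6).
Apply the quadratic formula to m² - 7m - 6 = 0: m = (7 ± √73)/2, i.e. m ≈ 7.772 or m ≈ -0.772.

m = -3 or m = -0.772 or m = 7.772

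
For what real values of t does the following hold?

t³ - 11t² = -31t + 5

Rearrange: t³ - 11t² + 31t - 5 = 0.
Possible rational roots are divisors of -5. Testing t = 5 gives 0, so (t - 5) is a factor.
Divide: t³ - 11t² + 31t - 5 = (t - 5)(t² - 6t + 1).
Apply the quadratic formula to t² - 6t + 1 = 0: t = (6 ± √32)/2, i.e. t ≈ 5.8284 or t ≈ 0.1716.

t = 0.1716 or t = 5 or t = 5.8284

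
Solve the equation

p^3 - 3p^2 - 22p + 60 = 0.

Possible rational roots are divisors of 60. Testing p = 5 gives 0, so (p - 5) is a factor.
Divide: p^3 - 3p^2 - 22p + 60 = (p - 5)(p^2 + 2p - 12).
Apply the quadratic formula to p^2 + 2p - 12 = 0: p = (-2 +/- sqrt(52))/2, i.e. p ~= 2.6056 or p ~= -4.6056.

p = -4.6056 or p = 2.6056 or p = 5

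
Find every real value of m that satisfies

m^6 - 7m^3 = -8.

Let u = m^3. The equation becomes u^2 - 7u + 8 = 0.
By the quadratic formula, u = sqrt(17)/2 + 7/2 or u = 7/2 - sqrt(17)/2.
m^3 = sqrt(17)/2 + 7/2 gives m = (sqrt(17)/2 + 7/2)^(1/3) ~= 1.7717.
m^3 = 7/2 - sqrt(17)/2 gives m = (7/2 - sqrt(17)/2)^(1/3) ~= 1.1288.

m = 1.1288 or m = 1.7717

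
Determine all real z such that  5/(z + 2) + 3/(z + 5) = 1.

z = -4.1098 or z = 5.1098

Multiply both sides by (z + 2)(z + 5):
5(z + 5) + 3(z + 2) = (z + 2)(z + 5).
Expand and collect terms: z² - z - 21 = 0.
By the quadratic formula, z = (1 ± √85) / 2, so z ≈ 5.1098 or z ≈ -4.1098.
Neither value makes a denominator zero (z ≠ -2, z ≠ -5), so both are valid.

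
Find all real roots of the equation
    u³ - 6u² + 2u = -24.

u = -1.6458 or u = 3.6458 or u = 4

Rearrange: u³ - 6u² + 2u + 24 = 0.
Possible rational roots are divisors of 24. Testing u = 4 gives 0, so (u - 4) is a factor.
Divide: u³ - 6u² + 2u + 24 = (u - 4)(u² - 2u - 6).
Apply the quadratic formula to u² - 2u - 6 = 0: u = (2 ± √28)/2, i.e. u ≈ 3.6458 or u ≈ -1.6458.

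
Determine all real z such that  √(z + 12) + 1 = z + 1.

Isolate the radical: √(z + 12) = z.
Square both sides: z + 12 = (z)².
Expand and rearrange: z² - z - 12 = 0.
Solving gives z = 4 or z = -3.
Check each candidate in the original equation:
  z = 4: √(16) = 4, while z = 4 — valid.
  z = -3: √(9) = 3, while z = -3 — extraneous.

z = 4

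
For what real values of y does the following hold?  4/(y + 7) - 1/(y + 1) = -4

y = -7.9654 or y = -0.7846

Multiply both sides by (y + 7)(y + 1):
4(y + 1) - (y + 7) = -4(y + 7)(y + 1).
Expand and collect terms: -4y^2 - 35y - 25 = 0.
By the quadratic formula, y = (35 +/- sqrt(825)) / -8, so y ~= -7.9654 or y ~= -0.7846.
Neither value makes a denominator zero (y != -7, y != -1), so both are valid.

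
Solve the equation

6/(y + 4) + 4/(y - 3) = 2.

Multiply both sides by (y + 4)(y - 3):
6(y - 3) + 4(y + 4) = 2(y + 4)(y - 3).
Expand and collect terms: 2y² - 8y - 22 = 0.
By the quadratic formula, y = (8 ± √240) / 4, so y ≈ 5.873 or y ≈ -1.873.
Neither value makes a denominator zero (y ≠ -4, y ≠ 3), so both are valid.

y = -1.873 or y = 5.873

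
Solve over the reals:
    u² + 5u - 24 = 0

Factor: (u - 3)(u + 8) = 0.
So u = 3 or u = -8.

u = -8 or u = 3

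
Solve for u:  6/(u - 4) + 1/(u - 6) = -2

u = 0.6883 or u = 5.8117

Multiply both sides by (u - 4)(u - 6):
6(u - 6) + (u - 4) = -2(u - 4)(u - 6).
Expand and collect terms: -2u² + 13u - 8 = 0.
By the quadratic formula, u = (-13 ± √105) / -4, so u ≈ 0.6883 or u ≈ 5.8117.
Neither value makes a denominator zero (u ≠ 4, u ≠ 6), so both are valid.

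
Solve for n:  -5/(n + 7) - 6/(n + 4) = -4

Multiply both sides by (n + 7)(n + 4):
-5(n + 4) - 6(n + 7) = -4(n + 7)(n + 4).
Expand and collect terms: -4n^2 - 33n - 50 = 0.
Factor or apply the quadratic formula: n = -6.25 or n = -2.
Neither value makes a denominator zero (n != -7, n != -4), so both are valid.

n = -6.25 or n = -2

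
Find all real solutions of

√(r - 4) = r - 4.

Square both sides: r - 4 = (r - 4)².
Expand and rearrange: r² - 9r + 20 = 0.
Solving gives r = 5 or r = 4.
Check each candidate in the original equation:
  r = 5: √(1) = 1, while r - 4 = 1 — valid.
  r = 4: √(0) = 0, while r - 4 = 0 — valid.

r = 4 or r = 5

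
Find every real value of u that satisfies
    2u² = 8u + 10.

Bring every term to one side: 2u² - 8u - 10 = 0.
Factor: 2(u - 5)(u + 1) = 0.
So u = 5 or u = -1.

u = -1 or u = 5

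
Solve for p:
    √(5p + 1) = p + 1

p = 0 or p = 3

Square both sides: 5p + 1 = (p + 1)².
Expand and rearrange: p² - 3p = 0.
Solving gives p = 3 or p = 0.
Check each candidate in the original equation:
  p = 3: √(16) = 4, while p + 1 = 4 — valid.
  p = 0: √(1) = 1, while p + 1 = 1 — valid.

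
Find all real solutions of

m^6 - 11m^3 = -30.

Let u = m^3. The equation becomes u^2 - 11u + 30 = 0.
Factor: (u - 6)(u - 5) = 0, so u = 6 or u = 5.
m^3 = 6 gives m = (6)^(1/3) ~= 1.8171.
m^3 = 5 gives m = (5)^(1/3) ~= 1.71.

m = 1.71 or m = 1.8171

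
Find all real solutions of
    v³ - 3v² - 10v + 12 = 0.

Possible rational roots are divisors of 12. Testing v = 1 gives 0, so (v - 1) is a factor.
Divide: v³ - 3v² - 10v + 12 = (v - 1)(v² - 2v - 12).
Apply the quadratic formula to v² - 2v - 12 = 0: v = (2 ± √52)/2, i.e. v ≈ 4.6056 or v ≈ -2.6056.

v = -2.6056 or v = 1 or v = 4.6056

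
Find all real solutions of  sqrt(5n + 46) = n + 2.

Square both sides: 5n + 46 = (n + 2)^2.
Expand and rearrange: n^2 - n - 42 = 0.
Solving gives n = 7 or n = -6.
Check each candidate in the original equation:
  n = 7: sqrt(81) = 9, while n + 2 = 9 — valid.
  n = -6: sqrt(16) = 4, while n + 2 = -4 — extraneous.

n = 7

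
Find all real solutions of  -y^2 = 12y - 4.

Rearrange to standard form: -y^2 - 12y + 4 = 0.
Discriminant: (-12)^2 - 4*(-1)*4 = 160.
Quadratic formula: y = (12 +/- sqrt(160)) / (-2).
So y = -2*sqrt(10) - 6 ~= -12.3246 or y = -6 + 2*sqrt(10) ~= 0.3246.

y = -12.3246 or y = 0.3246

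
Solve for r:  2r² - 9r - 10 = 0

Discriminant: (-9)² − 4·2·(-10) = 161.
Quadratic formula: r = (9 ± √161) / 4.
So r = 9/4 + √(161)/4 ≈ 5.4221 or r = 9/4 - √(161)/4 ≈ -0.9221.

r = -0.9221 or r = 5.4221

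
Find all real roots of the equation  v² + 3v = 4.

v = -4 or v = 1

Bring every term to one side: v² + 3v - 4 = 0.
Factor: (v + 4)(v - 1) = 0.
So v = -4 or v = 1.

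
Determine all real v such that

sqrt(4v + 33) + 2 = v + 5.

Isolate the radical: sqrt(4v + 33) = v + 3.
Square both sides: 4v + 33 = (v + 3)^2.
Expand and rearrange: v^2 + 2v - 24 = 0.
Solving gives v = 4 or v = -6.
Check each candidate in the original equation:
  v = 4: sqrt(49) = 7, while v + 3 = 7 — valid.
  v = -6: sqrt(9) = 3, while v + 3 = -3 — extraneous.

v = 4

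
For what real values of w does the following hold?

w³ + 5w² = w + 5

w = -5 or w = -1 or w = 1

Rearrange: w³ + 5w² - w - 5 = 0.
Possible rational roots are divisors of -5. Testing w = -5 gives 0, so (w + 5) is a factor.
Divide: w³ + 5w² - w - 5 = (w + 5)(w² - 1).
Factor the quadratic: w = 1 or w = -1.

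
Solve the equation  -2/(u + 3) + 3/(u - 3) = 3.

Multiply both sides by (u + 3)(u - 3):
-2(u - 3) + 3(u + 3) = 3(u + 3)(u - 3).
Expand and collect terms: 3u² - u - 42 = 0.
By the quadratic formula, u = (1 ± √505) / 6, so u ≈ 3.912 or u ≈ -3.5787.
Neither value makes a denominator zero (u ≠ -3, u ≠ 3), so both are valid.

u = -3.5787 or u = 3.912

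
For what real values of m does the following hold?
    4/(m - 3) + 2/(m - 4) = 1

m = 3.6277 or m = 9.3723

Multiply both sides by (m - 3)(m - 4):
4(m - 4) + 2(m - 3) = (m - 3)(m - 4).
Expand and collect terms: m² - 13m + 34 = 0.
By the quadratic formula, m = (13 ± √33) / 2, so m ≈ 9.3723 or m ≈ 3.6277.
Neither value makes a denominator zero (m ≠ 3, m ≠ 4), so both are valid.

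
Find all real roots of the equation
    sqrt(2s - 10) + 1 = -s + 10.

s = 7

Isolate the radical: sqrt(2s - 10) = -s + 9.
Square both sides: 2s - 10 = (-s + 9)^2.
Expand and rearrange: s^2 - 20s + 91 = 0.
Solving gives s = 13 or s = 7.
Check each candidate in the original equation:
  s = 13: sqrt(16) = 4, while -s + 9 = -4 — extraneous.
  s = 7: sqrt(4) = 2, while -s + 9 = 2 — valid.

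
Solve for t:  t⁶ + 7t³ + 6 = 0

t = -1.8171 or t = -1

Let u = t³. The equation becomes u² + 7u + 6 = 0.
Factor: (u + 1)(u + 6) = 0, so u = -1 or u = -6.
t³ = -1 gives t = -1.
t³ = -6 gives t = -∛(6) ≈ -1.8171.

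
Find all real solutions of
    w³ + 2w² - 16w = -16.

w = -5.4641 or w = 1.4641 or w = 2

Rearrange: w³ + 2w² - 16w + 16 = 0.
Possible rational roots are divisors of 16. Testing w = 2 gives 0, so (w - 2) is a factor.
Divide: w³ + 2w² - 16w + 16 = (w - 2)(w² + 4w - 8).
Apply the quadratic formula to w² + 4w - 8 = 0: w = (-4 ± √48)/2, i.e. w ≈ 1.4641 or w ≈ -5.4641.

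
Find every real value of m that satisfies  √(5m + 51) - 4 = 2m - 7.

m = 6

Isolate the radical: √(5m + 51) = 2m - 3.
Square both sides: 5m + 51 = (2m - 3)².
Expand and rearrange: 4m² - 17m - 42 = 0.
Solving gives m = 6 or m = -1.75.
Check each candidate in the original equation:
  m = 6: √(81) = 9, while 2m - 3 = 9 — valid.
  m = -1.75: √(42.25) = 6.5, while 2m - 3 = -6.5 — extraneous.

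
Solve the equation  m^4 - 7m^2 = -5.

Let u = m^2. The equation becomes u^2 - 7u + 5 = 0.
By the quadratic formula, u = sqrt(29)/2 + 7/2 or u = 7/2 - sqrt(29)/2.
m^2 = sqrt(29)/2 + 7/2 gives m = +/-sqrt(sqrt(29)/2 + 7/2) ~= +/-2.4885.
m^2 = 7/2 - sqrt(29)/2 gives m = +/-sqrt(7/2 - sqrt(29)/2) ~= +/-0.8986.

m = -2.4885 or m = -0.8986 or m = 0.8986 or m = 2.4885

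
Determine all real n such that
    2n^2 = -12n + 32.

Bring every term to one side: 2n^2 + 12n - 32 = 0.
Factor: 2(n + 8)(n - 2) = 0.
So n = -8 or n = 2.

n = -8 or n = 2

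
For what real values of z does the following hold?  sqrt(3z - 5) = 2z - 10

Square both sides: 3z - 5 = (2z - 10)^2.
Expand and rearrange: 4z^2 - 43z + 105 = 0.
Solving gives z = 7 or z = 3.75.
Check each candidate in the original equation:
  z = 7: sqrt(16) = 4, while 2z - 10 = 4 — valid.
  z = 3.75: sqrt(6.25) = 2.5, while 2z - 10 = -2.5 — extraneous.

z = 7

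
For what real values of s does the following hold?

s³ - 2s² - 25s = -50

s = -5 or s = 2 or s = 5

Rearrange: s³ - 2s² - 25s + 50 = 0.
Possible rational roots are divisors of 50. Testing s = 5 gives 0, so (s - 5) is a factor.
Divide: s³ - 2s² - 25s + 50 = (s - 5)(s² + 3s - 10).
Factor the quadratic: s = 2 or s = -5.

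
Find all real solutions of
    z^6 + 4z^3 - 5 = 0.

z = -1.71 or z = 1

Let u = z^3. The equation becomes u^2 + 4u - 5 = 0.
Factor: (u - 1)(u + 5) = 0, so u = 1 or u = -5.
z^3 = 1 gives z = 1.
z^3 = -5 gives z = -(5)^(1/3) ~= -1.71.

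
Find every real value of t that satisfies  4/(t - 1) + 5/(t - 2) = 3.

t = 1.367 or t = 4.633

Multiply both sides by (t - 1)(t - 2):
4(t - 2) + 5(t - 1) = 3(t - 1)(t - 2).
Expand and collect terms: 3t^2 - 18t + 19 = 0.
By the quadratic formula, t = (18 +/- sqrt(96)) / 6, so t ~= 4.633 or t ~= 1.367.
Neither value makes a denominator zero (t != 1, t != 2), so both are valid.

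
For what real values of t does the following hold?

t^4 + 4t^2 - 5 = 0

t = -1 or t = 1

Let u = t^2. The equation becomes u^2 + 4u - 5 = 0.
Factor: (u + 5)(u - 1) = 0, so u = -5 or u = 1.
t^2 = -5 < 0 has no real solution.
t^2 = 1 gives t = +/-1.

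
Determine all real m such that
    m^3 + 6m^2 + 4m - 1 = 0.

m = -5.1926 or m = -1 or m = 0.1926

Possible rational roots are divisors of -1. Testing m = -1 gives 0, so (m + 1) is a factor.
Divide: m^3 + 6m^2 + 4m - 1 = (m + 1)(m^2 + 5m - 1).
Apply the quadratic formula to m^2 + 5m - 1 = 0: m = (-5 +/- sqrt(29))/2, i.e. m ~= 0.1926 or m ~= -5.1926.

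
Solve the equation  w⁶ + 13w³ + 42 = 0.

Let u = w³. The equation becomes u² + 13u + 42 = 0.
Factor: (u + 6)(u + 7) = 0, so u = -6 or u = -7.
w³ = -6 gives w = -∛(6) ≈ -1.8171.
w³ = -7 gives w = -∛(7) ≈ -1.9129.

w = -1.9129 or w = -1.8171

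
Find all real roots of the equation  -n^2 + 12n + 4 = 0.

Discriminant: (12)^2 - 4*(-1)*4 = 160.
Quadratic formula: n = (-12 +/- sqrt(160)) / (-2).
So n = 6 - 2*sqrt(10) ~= -0.3246 or n = 6 + 2*sqrt(10) ~= 12.3246.

n = -0.3246 or n = 12.3246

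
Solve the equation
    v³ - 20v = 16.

v = -4 or v = -0.8284 or v = 4.8284

Rearrange: v³ - 20v - 16 = 0.
Possible rational roots are divisors of -16. Testing v = -4 gives 0, so (v + 4) is a factor.
Divide: v³ - 20v - 16 = (v + 4)(v² - 4v - 4).
Apply the quadratic formula to v² - 4v - 4 = 0: v = (4 ± √32)/2, i.e. v ≈ 4.8284 or v ≈ -0.8284.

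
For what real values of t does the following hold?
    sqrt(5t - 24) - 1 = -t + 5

t = 5

Isolate the radical: sqrt(5t - 24) = -t + 6.
Square both sides: 5t - 24 = (-t + 6)^2.
Expand and rearrange: t^2 - 17t + 60 = 0.
Solving gives t = 12 or t = 5.
Check each candidate in the original equation:
  t = 12: sqrt(36) = 6, while -t + 6 = -6 — extraneous.
  t = 5: sqrt(1) = 1, while -t + 6 = 1 — valid.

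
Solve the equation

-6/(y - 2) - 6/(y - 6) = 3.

y = -0.8284 or y = 4.8284

Multiply both sides by (y - 2)(y - 6):
-6(y - 6) - 6(y - 2) = 3(y - 2)(y - 6).
Expand and collect terms: 3y^2 - 12y - 12 = 0.
By the quadratic formula, y = (12 +/- sqrt(288)) / 6, so y ~= 4.8284 or y ~= -0.8284.
Neither value makes a denominator zero (y != 2, y != 6), so both are valid.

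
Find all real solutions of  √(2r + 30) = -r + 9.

r = 3

Square both sides: 2r + 30 = (-r + 9)².
Expand and rearrange: r² - 20r + 51 = 0.
Solving gives r = 17 or r = 3.
Check each candidate in the original equation:
  r = 17: √(64) = 8, while -r + 9 = -8 — extraneous.
  r = 3: √(36) = 6, while -r + 9 = 6 — valid.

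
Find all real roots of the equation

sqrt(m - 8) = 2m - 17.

Square both sides: m - 8 = (2m - 17)^2.
Expand and rearrange: 4m^2 - 69m + 297 = 0.
Solving gives m = 9 or m = 8.25.
Check each candidate in the original equation:
  m = 9: sqrt(1) = 1, while 2m - 17 = 1 — valid.
  m = 8.25: sqrt(0.25) = 0.5, while 2m - 17 = -0.5 — extraneous.

m = 9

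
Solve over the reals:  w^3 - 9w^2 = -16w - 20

Rearrange: w^3 - 9w^2 + 16w + 20 = 0.
Possible rational roots are divisors of 20. Testing w = 5 gives 0, so (w - 5) is a factor.
Divide: w^3 - 9w^2 + 16w + 20 = (w - 5)(w^2 - 4w - 4).
Apply the quadratic formula to w^2 - 4w - 4 = 0: w = (4 +/- sqrt(32))/2, i.e. w ~= 4.8284 or w ~= -0.8284.

w = -0.8284 or w = 4.8284 or w = 5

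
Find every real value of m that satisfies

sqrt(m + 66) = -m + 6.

m = -2

Square both sides: m + 66 = (-m + 6)^2.
Expand and rearrange: m^2 - 13m - 30 = 0.
Solving gives m = 15 or m = -2.
Check each candidate in the original equation:
  m = 15: sqrt(81) = 9, while -m + 6 = -9 — extraneous.
  m = -2: sqrt(64) = 8, while -m + 6 = 8 — valid.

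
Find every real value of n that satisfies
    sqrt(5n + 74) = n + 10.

n = -2

Square both sides: 5n + 74 = (n + 10)^2.
Expand and rearrange: n^2 + 15n + 26 = 0.
Solving gives n = -2 or n = -13.
Check each candidate in the original equation:
  n = -2: sqrt(64) = 8, while n + 10 = 8 — valid.
  n = -13: sqrt(9) = 3, while n + 10 = -3 — extraneous.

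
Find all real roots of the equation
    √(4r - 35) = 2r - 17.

Square both sides: 4r - 35 = (2r - 17)².
Expand and rearrange: 4r² - 72r + 324 = 0.
This gives the repeated root r = 9.
Check in the original equation:
  r = 9: √(1) = 1, while 2r - 17 = 1 — valid.

r = 9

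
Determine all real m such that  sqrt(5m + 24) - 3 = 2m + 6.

m = -3

Isolate the radical: sqrt(5m + 24) = 2m + 9.
Square both sides: 5m + 24 = (2m + 9)^2.
Expand and rearrange: 4m^2 + 31m + 57 = 0.
Solving gives m = -3 or m = -4.75.
Check each candidate in the original equation:
  m = -3: sqrt(9) = 3, while 2m + 9 = 3 — valid.
  m = -4.75: sqrt(0.25) = 0.5, while 2m + 9 = -0.5 — extraneous.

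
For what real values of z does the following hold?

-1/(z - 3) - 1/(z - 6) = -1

z = 3.6972 or z = 7.3028

Multiply both sides by (z - 3)(z - 6):
-(z - 6) - (z - 3) = -(z - 3)(z - 6).
Expand and collect terms: -z^2 + 11z - 27 = 0.
By the quadratic formula, z = (-11 +/- sqrt(13)) / -2, so z ~= 3.6972 or z ~= 7.3028.
Neither value makes a denominator zero (z != 3, z != 6), so both are valid.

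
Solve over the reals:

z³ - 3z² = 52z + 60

Rearrange: z³ - 3z² - 52z - 60 = 0.
Possible rational roots are divisors of -60. Testing z = -5 gives 0, so (z + 5) is a factor.
Divide: z³ - 3z² - 52z - 60 = (z + 5)(z² - 8z - 12).
Apply the quadratic formula to z² - 8z - 12 = 0: z = (8 ± √112)/2, i.e. z ≈ 9.2915 or z ≈ -1.2915.

z = -5 or z = -1.2915 or z = 9.2915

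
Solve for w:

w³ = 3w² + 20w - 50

Rearrange: w³ - 3w² - 20w + 50 = 0.
Possible rational roots are divisors of 50. Testing w = 5 gives 0, so (w - 5) is a factor.
Divide: w³ - 3w² - 20w + 50 = (w - 5)(w² + 2w - 10).
Apply the quadratic formula to w² + 2w - 10 = 0: w = (-2 ± √44)/2, i.e. w ≈ 2.3166 or w ≈ -4.3166.

w = -4.3166 or w = 2.3166 or w = 5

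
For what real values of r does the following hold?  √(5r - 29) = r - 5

Square both sides: 5r - 29 = (r - 5)².
Expand and rearrange: r² - 15r + 54 = 0.
Solving gives r = 9 or r = 6.
Check each candidate in the original equation:
  r = 9: √(16) = 4, while r - 5 = 4 — valid.
  r = 6: √(1) = 1, while r - 5 = 1 — valid.

r = 6 or r = 9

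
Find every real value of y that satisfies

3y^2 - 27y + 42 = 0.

Factor: 3(y - 2)(y - 7) = 0.
So y = 2 or y = 7.

y = 2 or y = 7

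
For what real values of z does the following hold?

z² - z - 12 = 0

z = -3 or z = 4

Factor: (z - 4)(z + 3) = 0.
So z = 4 or z = -3.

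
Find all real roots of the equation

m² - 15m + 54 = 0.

m = 6 or m = 9

Factor: (m - 9)(m - 6) = 0.
So m = 9 or m = 6.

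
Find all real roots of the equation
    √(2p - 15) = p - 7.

p = 8

Square both sides: 2p - 15 = (p - 7)².
Expand and rearrange: p² - 16p + 64 = 0.
This gives the repeated root p = 8.
Check in the original equation:
  p = 8: √(1) = 1, while p - 7 = 1 — valid.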